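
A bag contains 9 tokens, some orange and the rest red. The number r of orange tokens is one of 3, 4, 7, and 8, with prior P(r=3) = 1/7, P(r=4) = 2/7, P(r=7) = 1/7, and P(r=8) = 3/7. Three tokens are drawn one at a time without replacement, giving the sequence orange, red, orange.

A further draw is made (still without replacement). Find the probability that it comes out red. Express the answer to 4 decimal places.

0.3039

For each hypothesis, P(data | H) works out to: P(data | r = 3) = (3/9)(6/8)(2/7) = 1/14; P(data | r = 4) = (4/9)(5/8)(3/7) = 5/42; P(data | r = 7) = (7/9)(2/8)(6/7) = 1/6; P(data | r = 8) = (8/9)(1/8)(7/7) = 1/9.
Weighting by the prior gives 1/7 · 1/14 = 1/98, 2/7 · 5/42 = 5/147, 1/7 · 1/6 = 1/42, 3/7 · 1/9 = 1/21; summing to 17/147.
Normalising, the posterior is P(r = 3 | data) = 3/34, P(r = 4 | data) = 5/17, P(r = 7 | data) = 7/34, P(r = 8 | data) = 7/17.
So P(red next | data) = Σ P(red next | H) P(H | data) = (5/6)(3/34) + (2/3)(5/17) + (1/6)(7/34) + (0)(7/17) = 31/102.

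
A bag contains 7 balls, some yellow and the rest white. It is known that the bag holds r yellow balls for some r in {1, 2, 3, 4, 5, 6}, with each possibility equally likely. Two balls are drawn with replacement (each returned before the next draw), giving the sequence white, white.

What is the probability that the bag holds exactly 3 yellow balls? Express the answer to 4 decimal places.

The likelihood of the observed sequence under each hypothesis: P(data | r = 1) = (6/7)(6/7) = 36/49; P(data | r = 2) = (5/7)(5/7) = 25/49; P(data | r = 3) = (4/7)(4/7) = 16/49; P(data | r = 4) = (3/7)(3/7) = 9/49; P(data | r = 5) = (2/7)(2/7) = 4/49; P(data | r = 6) = (1/7)(1/7) = 1/49.
The prior-weighted likelihoods are 1/6 · 36/49 = 6/49, 1/6 · 25/49 = 25/294, 1/6 · 16/49 = 8/147, 1/6 · 9/49 = 3/98, 1/6 · 4/49 = 2/147, 1/6 · 1/49 = 1/294; these sum to 13/42.
Hence P(r = 3 | data) = (8/147) / (13/42) = 16/91.

0.1758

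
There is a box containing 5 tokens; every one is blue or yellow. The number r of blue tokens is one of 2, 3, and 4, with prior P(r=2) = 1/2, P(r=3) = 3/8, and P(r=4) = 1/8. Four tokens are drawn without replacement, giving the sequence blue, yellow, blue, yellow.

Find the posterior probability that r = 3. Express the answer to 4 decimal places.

Under each hypothesis, the probability of the observed sequence is: P(data | r = 2) = (2/5)(3/4)(1/3)(2/2) = 1/10; P(data | r = 3) = (3/5)(2/4)(2/3)(1/2) = 1/10; P(data | r = 4) = (4/5)(1/4)(3/3)(0/2) = 0.
Multiplying each by its prior: 1/2 · 1/10 = 1/20, 3/8 · 1/10 = 3/80, 1/8 · 0 = 0; summing to 7/80.
Hence P(r = 3 | data) = (3/80) / (7/80) = 3/7.

0.4286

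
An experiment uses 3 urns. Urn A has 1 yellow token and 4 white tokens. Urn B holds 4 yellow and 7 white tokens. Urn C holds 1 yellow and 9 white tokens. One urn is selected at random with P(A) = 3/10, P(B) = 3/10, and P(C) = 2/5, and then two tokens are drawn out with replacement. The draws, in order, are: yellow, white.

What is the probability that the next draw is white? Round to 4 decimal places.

Under each hypothesis, the probability of the observed sequence is: P(data | urn A) = (1/5)(4/5) = 0.16; P(data | urn B) = (4/11)(7/11) = 0.2314; P(data | urn C) = (1/10)(9/10) = 0.09.
Multiplying each by its prior: 3/10 · 0.16 = 0.048, 3/10 · 0.2314 = 0.069421, 2/5 · 0.09 = 0.036; these sum to 0.15342.
The posterior is then P(urn A | data) = 0.31286, P(urn B | data) = 0.45249, P(urn C | data) = 0.23465.
Averaging over the posterior, P(white next | data) = (4/5)(0.31286) + (7/11)(0.45249) + (9/10)(0.23465) = 0.74942.

0.7494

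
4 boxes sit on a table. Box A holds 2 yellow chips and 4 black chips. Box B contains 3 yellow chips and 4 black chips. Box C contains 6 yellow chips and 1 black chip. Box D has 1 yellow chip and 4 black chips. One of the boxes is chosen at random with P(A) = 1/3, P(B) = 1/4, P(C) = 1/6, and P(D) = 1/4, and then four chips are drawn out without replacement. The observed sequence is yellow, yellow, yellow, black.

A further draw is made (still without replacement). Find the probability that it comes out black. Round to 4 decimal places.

Under each hypothesis, the probability of the observed sequence is: P(data | box A) = (2/6)(1/5)(0/4) = 0; P(data | box B) = (3/7)(2/6)(1/5)(4/4) = 1/35; P(data | box C) = (6/7)(5/6)(4/5)(1/4) = 1/7; P(data | box D) = (1/5)(0/4) = 0.
The prior-weighted likelihoods are 1/3 · 0 = 0, 1/4 · 1/35 = 1/140, 1/6 · 1/7 = 1/42, 1/4 · 0 = 0; summing to 13/420.
The posterior is then P(box A | data) = 0, P(box B | data) = 3/13, P(box C | data) = 10/13, P(box D | data) = 0.
So P(black next | data) = Σ P(black next | H) P(H | data) = (1)(3/13) + (0)(10/13) = 3/13.

0.2308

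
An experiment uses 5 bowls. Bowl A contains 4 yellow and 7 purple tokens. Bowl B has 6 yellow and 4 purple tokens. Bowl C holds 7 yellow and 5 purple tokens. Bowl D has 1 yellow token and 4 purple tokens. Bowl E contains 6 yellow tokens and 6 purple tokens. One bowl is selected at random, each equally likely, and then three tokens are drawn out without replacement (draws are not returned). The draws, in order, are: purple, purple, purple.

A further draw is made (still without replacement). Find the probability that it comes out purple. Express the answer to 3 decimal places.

0.449

For each hypothesis, P(data | H) works out to: P(data | bowl A) = (7/11)(6/10)(5/9) = 7/33; P(data | bowl B) = (4/10)(3/9)(2/8) = 1/30; P(data | bowl C) = (5/12)(4/11)(3/10) = 1/22; P(data | bowl D) = (4/5)(3/4)(2/3) = 2/5; P(data | bowl E) = (6/12)(5/11)(4/10) = 1/11.
Multiplying each by its prior: 1/5 · 7/33 = 7/165, 1/5 · 1/30 = 1/150, 1/5 · 1/22 = 1/110, 1/5 · 2/5 = 2/25, 1/5 · 1/11 = 1/55; these sum to 43/275.
Dividing through by the total gives posterior P(bowl A | data) = 0.27132, P(bowl B | data) = 0.042636, P(bowl C | data) = 0.05814, P(bowl D | data) = 0.51163, P(bowl E | data) = 0.11628.
The predictive probability is P(purple next | data) = (1/2)(0.27132) + (1/7)(0.042636) + (2/9)(0.05814) + (1/2)(0.51163) + (1/3)(0.11628) = 0.44924.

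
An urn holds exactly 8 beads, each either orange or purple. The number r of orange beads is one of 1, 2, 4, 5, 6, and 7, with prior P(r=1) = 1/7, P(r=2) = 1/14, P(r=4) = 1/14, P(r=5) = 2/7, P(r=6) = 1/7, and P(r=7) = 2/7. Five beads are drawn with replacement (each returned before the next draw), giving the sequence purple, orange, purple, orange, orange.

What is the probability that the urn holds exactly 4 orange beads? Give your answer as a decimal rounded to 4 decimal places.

0.1137

The likelihood of the observed sequence under each hypothesis: P(data | r = 1) = (7/8)(1/8)(7/8)(1/8)(1/8) = 0.0014954; P(data | r = 2) = (6/8)(2/8)(6/8)(2/8)(2/8) = 0.0087891; P(data | r = 4) = (4/8)(4/8)(4/8)(4/8)(4/8) = 0.03125; P(data | r = 5) = (3/8)(5/8)(3/8)(5/8)(5/8) = 0.034332; P(data | r = 6) = (2/8)(6/8)(2/8)(6/8)(6/8) = 0.026367; P(data | r = 7) = (1/8)(7/8)(1/8)(7/8)(7/8) = 0.010468.
Weighting by the prior gives 1/7 · 0.0014954 = 0.00021362, 1/14 · 0.0087891 = 0.00062779, 1/14 · 0.03125 = 0.0022321, 2/7 · 0.034332 = 0.0098092, 1/7 · 0.026367 = 0.0037667, 2/7 · 0.010468 = 0.0029907; summing to 0.01964.
Therefore the posterior P(r = 4 | data) = (0.0022321) / (0.01964) = 0.11365.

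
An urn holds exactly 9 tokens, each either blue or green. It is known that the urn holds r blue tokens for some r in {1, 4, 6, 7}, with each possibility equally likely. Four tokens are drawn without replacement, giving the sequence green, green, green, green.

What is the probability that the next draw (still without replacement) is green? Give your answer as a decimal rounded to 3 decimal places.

0.760

For each hypothesis, P(data | H) works out to: P(data | r = 1) = (8/9)(7/8)(6/7)(5/6) = 5/9; P(data | r = 4) = (5/9)(4/8)(3/7)(2/6) = 5/126; P(data | r = 6) = (3/9)(2/8)(1/7)(0/6) = 0; P(data | r = 7) = (2/9)(1/8)(0/7) = 0.
Weighting by the prior gives 1/4 · 5/9 = 5/36, 1/4 · 5/126 = 5/504, 1/4 · 0 = 0, 1/4 · 0 = 0; with total 25/168.
Dividing through by the total gives posterior P(r = 1 | data) = 14/15, P(r = 4 | data) = 1/15, P(r = 6 | data) = 0, P(r = 7 | data) = 0.
The predictive probability is P(green next | data) = (4/5)(14/15) + (1/5)(1/15) = 19/25.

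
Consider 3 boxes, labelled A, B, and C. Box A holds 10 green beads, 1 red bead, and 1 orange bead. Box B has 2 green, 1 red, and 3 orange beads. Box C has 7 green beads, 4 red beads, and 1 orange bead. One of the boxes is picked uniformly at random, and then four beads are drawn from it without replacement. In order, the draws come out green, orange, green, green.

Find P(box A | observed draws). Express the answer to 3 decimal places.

Under each hypothesis, the probability of the observed sequence is: P(data | box A) = (10/12)(1/11)(9/10)(8/9) = 0.060606; P(data | box B) = (2/6)(3/5)(1/4)(0/3) = 0; P(data | box C) = (7/12)(1/11)(6/10)(5/9) = 0.017677.
Weighting by the prior gives 1/3 · 0.060606 = 0.020202, 1/3 · 0 = 0, 1/3 · 0.017677 = 0.0058923; summing to 0.026094.
So P(box A | data) = (0.020202) / (0.026094) = 0.77419.

0.774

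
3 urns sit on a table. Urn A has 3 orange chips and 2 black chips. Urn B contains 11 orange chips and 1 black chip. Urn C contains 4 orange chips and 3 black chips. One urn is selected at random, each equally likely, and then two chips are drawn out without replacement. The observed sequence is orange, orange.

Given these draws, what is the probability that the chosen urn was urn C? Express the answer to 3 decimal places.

For each hypothesis, P(data | H) works out to: P(data | urn A) = (3/5)(2/4) = 3/10; P(data | urn B) = (11/12)(10/11) = 5/6; P(data | urn C) = (4/7)(3/6) = 2/7.
Multiplying each by its prior: 1/3 · 3/10 = 1/10, 1/3 · 5/6 = 5/18, 1/3 · 2/7 = 2/21; with total 149/315.
Therefore the posterior P(urn C | data) = (2/21) / (149/315) = 30/149.

0.201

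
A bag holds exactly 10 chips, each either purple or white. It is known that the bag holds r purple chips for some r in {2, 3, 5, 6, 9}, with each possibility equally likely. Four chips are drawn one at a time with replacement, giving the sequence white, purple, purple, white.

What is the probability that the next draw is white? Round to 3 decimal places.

0.538

The likelihood of the observed sequence under each hypothesis: P(data | r = 2) = (8/10)(2/10)(2/10)(8/10) = 0.0256; P(data | r = 3) = (7/10)(3/10)(3/10)(7/10) = 0.0441; P(data | r = 5) = (5/10)(5/10)(5/10)(5/10) = 0.0625; P(data | r = 6) = (4/10)(6/10)(6/10)(4/10) = 0.0576; P(data | r = 9) = (1/10)(9/10)(9/10)(1/10) = 0.0081.
Multiplying each by its prior: 1/5 · 0.0256 = 0.00512, 1/5 · 0.0441 = 0.00882, 1/5 · 0.0625 = 0.0125, 1/5 · 0.0576 = 0.01152, 1/5 · 0.0081 = 0.00162; with total 0.03958.
The posterior is then P(r = 2 | data) = 0.12936, P(r = 3 | data) = 0.22284, P(r = 5 | data) = 0.31582, P(r = 6 | data) = 0.29106, P(r = 9 | data) = 0.04093.
The predictive probability is P(white next | data) = (4/5)(0.12936) + (7/10)(0.22284) + (1/2)(0.31582) + (2/5)(0.29106) + (1/10)(0.04093) = 0.5379.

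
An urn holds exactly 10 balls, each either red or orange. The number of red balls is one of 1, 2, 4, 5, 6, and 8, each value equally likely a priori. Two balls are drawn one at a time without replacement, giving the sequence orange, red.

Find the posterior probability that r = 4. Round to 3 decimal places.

Under each hypothesis, the probability of the observed sequence is: P(data | r = 1) = (9/10)(1/9) = 1/10; P(data | r = 2) = (8/10)(2/9) = 8/45; P(data | r = 4) = (6/10)(4/9) = 4/15; P(data | r = 5) = (5/10)(5/9) = 5/18; P(data | r = 6) = (4/10)(6/9) = 4/15; P(data | r = 8) = (2/10)(8/9) = 8/45.
Weighting by the prior gives 1/6 · 1/10 = 1/60, 1/6 · 8/45 = 4/135, 1/6 · 4/15 = 2/45, 1/6 · 5/18 = 5/108, 1/6 · 4/15 = 2/45, 1/6 · 8/45 = 4/135; with total 19/90.
Hence P(r = 4 | data) = (2/45) / (19/90) = 4/19.

0.211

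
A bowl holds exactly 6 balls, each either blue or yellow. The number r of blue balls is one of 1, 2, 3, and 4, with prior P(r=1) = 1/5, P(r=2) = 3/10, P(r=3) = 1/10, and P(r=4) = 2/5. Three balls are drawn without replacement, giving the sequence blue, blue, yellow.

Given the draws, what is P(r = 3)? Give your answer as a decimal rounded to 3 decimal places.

0.130

Under each hypothesis, the probability of the observed sequence is: P(data | r = 1) = (1/6)(0/5) = 0; P(data | r = 2) = (2/6)(1/5)(4/4) = 1/15; P(data | r = 3) = (3/6)(2/5)(3/4) = 3/20; P(data | r = 4) = (4/6)(3/5)(2/4) = 1/5.
The prior-weighted likelihoods are 1/5 · 0 = 0, 3/10 · 1/15 = 1/50, 1/10 · 3/20 = 3/200, 2/5 · 1/5 = 2/25; summing to 23/200.
So P(r = 3 | data) = (3/200) / (23/200) = 3/23.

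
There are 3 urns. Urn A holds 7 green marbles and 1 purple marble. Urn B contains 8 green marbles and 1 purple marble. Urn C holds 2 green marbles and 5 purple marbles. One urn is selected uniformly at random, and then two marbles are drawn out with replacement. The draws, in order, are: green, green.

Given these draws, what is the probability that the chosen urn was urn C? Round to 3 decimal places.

Under each hypothesis, the probability of the observed sequence is: P(data | urn A) = (7/8)(7/8) = 0.76562; P(data | urn B) = (8/9)(8/9) = 0.79012; P(data | urn C) = (2/7)(2/7) = 0.081633.
Weighting by the prior gives 1/3 · 0.76562 = 0.25521, 1/3 · 0.79012 = 0.26337, 1/3 · 0.081633 = 0.027211; summing to 0.54579.
So P(urn C | data) = (0.027211) / (0.54579) = 0.049856.

0.050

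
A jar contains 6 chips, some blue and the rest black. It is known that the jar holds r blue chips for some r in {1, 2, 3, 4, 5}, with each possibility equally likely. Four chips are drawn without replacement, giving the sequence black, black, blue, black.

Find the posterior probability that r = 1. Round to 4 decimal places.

The likelihood of the observed sequence under each hypothesis: P(data | r = 1) = (5/6)(4/5)(1/4)(3/3) = 1/6; P(data | r = 2) = (4/6)(3/5)(2/4)(2/3) = 2/15; P(data | r = 3) = (3/6)(2/5)(3/4)(1/3) = 1/20; P(data | r = 4) = (2/6)(1/5)(4/4)(0/3) = 0; P(data | r = 5) = (1/6)(0/5) = 0.
The prior-weighted likelihoods are 1/5 · 1/6 = 1/30, 1/5 · 2/15 = 2/75, 1/5 · 1/20 = 1/100, 1/5 · 0 = 0, 1/5 · 0 = 0; summing to 7/100.
Hence P(r = 1 | data) = (1/30) / (7/100) = 10/21.

0.4762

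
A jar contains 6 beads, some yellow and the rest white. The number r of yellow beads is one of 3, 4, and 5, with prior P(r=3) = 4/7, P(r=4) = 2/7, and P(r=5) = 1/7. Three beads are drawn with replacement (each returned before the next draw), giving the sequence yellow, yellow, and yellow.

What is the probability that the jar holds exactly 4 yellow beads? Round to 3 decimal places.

0.355

Compute the likelihood of the observed sequence for each case: P(data | r = 3) = (3/6)(3/6)(3/6) = 0.125; P(data | r = 4) = (4/6)(4/6)(4/6) = 0.2963; P(data | r = 5) = (5/6)(5/6)(5/6) = 0.5787.
Multiplying each by its prior: 4/7 · 0.125 = 0.071429, 2/7 · 0.2963 = 0.084656, 1/7 · 0.5787 = 0.082672; these sum to 0.23876.
Hence P(r = 4 | data) = (0.084656) / (0.23876) = 0.35457.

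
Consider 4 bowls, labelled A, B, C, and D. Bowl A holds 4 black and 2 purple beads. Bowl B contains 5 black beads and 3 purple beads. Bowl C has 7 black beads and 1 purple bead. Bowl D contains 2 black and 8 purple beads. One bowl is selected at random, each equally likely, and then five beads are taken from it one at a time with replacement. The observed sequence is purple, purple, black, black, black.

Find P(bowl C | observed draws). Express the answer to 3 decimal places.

0.126

Compute the likelihood of the observed sequence for each case: P(data | bowl A) = (2/6)(2/6)(4/6)(4/6)(4/6) = 0.032922; P(data | bowl B) = (3/8)(3/8)(5/8)(5/8)(5/8) = 0.034332; P(data | bowl C) = (1/8)(1/8)(7/8)(7/8)(7/8) = 0.010468; P(data | bowl D) = (8/10)(8/10)(2/10)(2/10)(2/10) = 0.00512.
Multiplying each by its prior: 1/4 · 0.032922 = 0.0082305, 1/4 · 0.034332 = 0.0085831, 1/4 · 0.010468 = 0.0026169, 1/4 · 0.00512 = 0.00128; these sum to 0.02071.
Hence P(bowl C | data) = (0.0026169) / (0.02071) = 0.12636.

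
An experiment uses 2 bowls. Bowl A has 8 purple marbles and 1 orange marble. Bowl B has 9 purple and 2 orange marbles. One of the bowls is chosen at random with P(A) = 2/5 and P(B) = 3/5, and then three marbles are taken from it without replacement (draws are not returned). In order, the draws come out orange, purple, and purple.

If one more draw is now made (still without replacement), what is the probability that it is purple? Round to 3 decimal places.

The likelihood of the observed sequence under each hypothesis: P(data | bowl A) = (1/9)(8/8)(7/7) = 0.11111; P(data | bowl B) = (2/11)(9/10)(8/9) = 0.14545.
Weighting by the prior gives 2/5 · 0.11111 = 0.044444, 3/5 · 0.14545 = 0.087273; summing to 0.13172.
The posterior is then P(bowl A | data) = 0.33742, P(bowl B | data) = 0.66258.
So P(purple next | data) = Σ P(purple next | H) P(H | data) = (1)(0.33742) + (7/8)(0.66258) = 0.91718.

0.917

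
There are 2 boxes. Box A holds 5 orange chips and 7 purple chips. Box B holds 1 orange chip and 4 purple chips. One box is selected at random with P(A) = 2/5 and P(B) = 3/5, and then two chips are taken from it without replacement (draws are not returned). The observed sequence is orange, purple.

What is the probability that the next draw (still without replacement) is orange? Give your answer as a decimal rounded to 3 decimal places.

0.188

For each hypothesis, P(data | H) works out to: P(data | box A) = (5/12)(7/11) = 0.26515; P(data | box B) = (1/5)(4/4) = 0.2.
Multiplying each by its prior: 2/5 · 0.26515 = 0.10606, 3/5 · 0.2 = 0.12; these sum to 0.22606.
Normalising, the posterior is P(box A | data) = 0.46917, P(box B | data) = 0.53083.
So P(orange next | data) = Σ P(orange next | H) P(H | data) = (2/5)(0.46917) + (0)(0.53083) = 0.18767.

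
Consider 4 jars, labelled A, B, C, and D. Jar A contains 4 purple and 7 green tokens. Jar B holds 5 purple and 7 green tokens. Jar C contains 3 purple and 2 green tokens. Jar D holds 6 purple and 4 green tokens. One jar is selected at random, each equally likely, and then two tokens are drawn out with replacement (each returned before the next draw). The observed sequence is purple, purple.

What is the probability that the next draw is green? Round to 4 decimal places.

0.4615

For each hypothesis, P(data | H) works out to: P(data | jar A) = (4/11)(4/11) = 0.13223; P(data | jar B) = (5/12)(5/12) = 0.17361; P(data | jar C) = (3/5)(3/5) = 0.36; P(data | jar D) = (6/10)(6/10) = 0.36.
Multiplying each by its prior: 1/4 · 0.13223 = 0.033058, 1/4 · 0.17361 = 0.043403, 1/4 · 0.36 = 0.09, 1/4 · 0.36 = 0.09; summing to 0.25646.
The posterior is then P(jar A | data) = 0.1289, P(jar B | data) = 0.16924, P(jar C | data) = 0.35093, P(jar D | data) = 0.35093.
Averaging over the posterior, P(green next | data) = (7/11)(0.1289) + (7/12)(0.16924) + (2/5)(0.35093) + (2/5)(0.35093) = 0.46149.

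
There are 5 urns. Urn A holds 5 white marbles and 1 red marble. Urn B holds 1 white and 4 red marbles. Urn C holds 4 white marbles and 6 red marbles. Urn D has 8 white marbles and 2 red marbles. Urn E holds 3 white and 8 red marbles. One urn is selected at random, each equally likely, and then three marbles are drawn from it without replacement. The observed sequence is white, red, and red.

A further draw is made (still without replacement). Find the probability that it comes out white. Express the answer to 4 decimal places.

For each hypothesis, P(data | H) works out to: P(data | urn A) = (5/6)(1/5)(0/4) = 0; P(data | urn B) = (1/5)(4/4)(3/3) = 0.2; P(data | urn C) = (4/10)(6/9)(5/8) = 0.16667; P(data | urn D) = (8/10)(2/9)(1/8) = 0.022222; P(data | urn E) = (3/11)(8/10)(7/9) = 0.1697.
The prior-weighted likelihoods are 1/5 · 0 = 0, 1/5 · 0.2 = 0.04, 1/5 · 0.16667 = 0.033333, 1/5 · 0.022222 = 0.0044444, 1/5 · 0.1697 = 0.033939; summing to 0.11172.
Normalising, the posterior is P(urn A | data) = 0, P(urn B | data) = 0.35805, P(urn C | data) = 0.29837, P(urn D | data) = 0.039783, P(urn E | data) = 0.3038.
The predictive probability is P(white next | data) = (0)(0.35805) + (3/7)(0.29837) + (1)(0.039783) + (1/4)(0.3038) = 0.24361.

0.2436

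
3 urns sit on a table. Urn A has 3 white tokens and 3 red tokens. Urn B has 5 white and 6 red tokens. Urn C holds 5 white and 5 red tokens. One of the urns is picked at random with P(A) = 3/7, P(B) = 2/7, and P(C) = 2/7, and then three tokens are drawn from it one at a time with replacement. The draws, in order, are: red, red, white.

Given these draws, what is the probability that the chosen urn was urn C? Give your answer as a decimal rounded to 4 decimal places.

Compute the likelihood of the observed sequence for each case: P(data | urn A) = (3/6)(3/6)(3/6) = 0.125; P(data | urn B) = (6/11)(6/11)(5/11) = 0.13524; P(data | urn C) = (5/10)(5/10)(5/10) = 0.125.
The prior-weighted likelihoods are 3/7 · 0.125 = 0.053571, 2/7 · 0.13524 = 0.038639, 2/7 · 0.125 = 0.035714; these sum to 0.12792.
Therefore the posterior P(urn C | data) = (0.035714) / (0.12792) = 0.27918.

0.2792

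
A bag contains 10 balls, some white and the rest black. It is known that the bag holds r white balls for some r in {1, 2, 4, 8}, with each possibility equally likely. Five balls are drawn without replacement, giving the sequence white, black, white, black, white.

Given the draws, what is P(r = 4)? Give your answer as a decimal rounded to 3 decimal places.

0.517

The likelihood of the observed sequence under each hypothesis: P(data | r = 1) = (1/10)(9/9)(0/8) = 0; P(data | r = 2) = (2/10)(8/9)(1/8)(7/7)(0/6) = 0; P(data | r = 4) = (4/10)(6/9)(3/8)(5/7)(2/6) = 0.02381; P(data | r = 8) = (8/10)(2/9)(7/8)(1/7)(6/6) = 0.022222.
Multiplying each by its prior: 1/4 · 0 = 0, 1/4 · 0 = 0, 1/4 · 0.02381 = 0.0059524, 1/4 · 0.022222 = 0.0055556; with total 0.011508.
So P(r = 4 | data) = (0.0059524) / (0.011508) = 0.51724.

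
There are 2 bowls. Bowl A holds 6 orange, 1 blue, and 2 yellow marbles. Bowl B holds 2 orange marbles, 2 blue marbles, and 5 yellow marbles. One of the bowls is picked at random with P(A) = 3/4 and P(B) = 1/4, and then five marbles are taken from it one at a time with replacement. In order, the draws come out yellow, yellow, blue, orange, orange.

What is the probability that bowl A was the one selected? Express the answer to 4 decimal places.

0.6835

Compute the likelihood of the observed sequence for each case: P(data | bowl A) = (2/9)(2/9)(1/9)(6/9)(6/9) = 0.0024387; P(data | bowl B) = (5/9)(5/9)(2/9)(2/9)(2/9) = 0.003387.
The prior-weighted likelihoods are 3/4 · 0.0024387 = 0.001829, 1/4 · 0.003387 = 0.00084675; with total 0.0026757.
By Bayes' rule, P(bowl A | data) = (0.001829) / (0.0026757) = 0.68354.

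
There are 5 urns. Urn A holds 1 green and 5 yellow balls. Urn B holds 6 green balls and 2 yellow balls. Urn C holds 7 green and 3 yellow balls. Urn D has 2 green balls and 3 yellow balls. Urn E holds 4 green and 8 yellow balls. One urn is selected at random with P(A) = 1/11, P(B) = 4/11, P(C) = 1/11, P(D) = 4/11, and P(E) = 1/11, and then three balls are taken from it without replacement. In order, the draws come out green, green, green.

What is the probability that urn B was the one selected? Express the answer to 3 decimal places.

0.822

The likelihood of the observed sequence under each hypothesis: P(data | urn A) = (1/6)(0/5) = 0; P(data | urn B) = (6/8)(5/7)(4/6) = 0.35714; P(data | urn C) = (7/10)(6/9)(5/8) = 0.29167; P(data | urn D) = (2/5)(1/4)(0/3) = 0; P(data | urn E) = (4/12)(3/11)(2/10) = 0.018182.
The prior-weighted likelihoods are 1/11 · 0 = 0, 4/11 · 0.35714 = 0.12987, 1/11 · 0.29167 = 0.026515, 4/11 · 0 = 0, 1/11 · 0.018182 = 0.0016529; summing to 0.15804.
By Bayes' rule, P(urn B | data) = (0.12987) / (0.15804) = 0.82176.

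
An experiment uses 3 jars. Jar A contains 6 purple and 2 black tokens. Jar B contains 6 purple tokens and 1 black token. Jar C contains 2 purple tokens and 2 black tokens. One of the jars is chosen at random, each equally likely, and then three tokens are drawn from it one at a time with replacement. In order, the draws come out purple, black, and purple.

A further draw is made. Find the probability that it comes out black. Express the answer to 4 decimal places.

0.3040

The likelihood of the observed sequence under each hypothesis: P(data | jar A) = (6/8)(2/8)(6/8) = 0.14062; P(data | jar B) = (6/7)(1/7)(6/7) = 0.10496; P(data | jar C) = (2/4)(2/4)(2/4) = 0.125.
The prior-weighted likelihoods are 1/3 · 0.14062 = 0.046875, 1/3 · 0.10496 = 0.034985, 1/3 · 0.125 = 0.041667; summing to 0.12353.
The posterior is then P(jar A | data) = 0.37947, P(jar B | data) = 0.28322, P(jar C | data) = 0.33731.
So P(black next | data) = Σ P(black next | H) P(H | data) = (1/4)(0.37947) + (1/7)(0.28322) + (1/2)(0.33731) = 0.30398.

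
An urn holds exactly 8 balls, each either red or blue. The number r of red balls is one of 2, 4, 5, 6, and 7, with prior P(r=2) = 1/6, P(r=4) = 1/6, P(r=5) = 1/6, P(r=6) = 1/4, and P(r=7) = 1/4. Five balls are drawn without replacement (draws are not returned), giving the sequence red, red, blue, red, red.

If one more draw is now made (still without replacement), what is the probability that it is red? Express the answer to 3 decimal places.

0.751

Under each hypothesis, the probability of the observed sequence is: P(data | r = 2) = (2/8)(1/7)(6/6)(0/5) = 0; P(data | r = 4) = (4/8)(3/7)(4/6)(2/5)(1/4) = 0.014286; P(data | r = 5) = (5/8)(4/7)(3/6)(3/5)(2/4) = 0.053571; P(data | r = 6) = (6/8)(5/7)(2/6)(4/5)(3/4) = 0.10714; P(data | r = 7) = (7/8)(6/7)(1/6)(5/5)(4/4) = 0.125.
Multiplying each by its prior: 1/6 · 0 = 0, 1/6 · 0.014286 = 0.002381, 1/6 · 0.053571 = 0.0089286, 1/4 · 0.10714 = 0.026786, 1/4 · 0.125 = 0.03125; with total 0.069345.
Dividing through by the total gives posterior P(r = 2 | data) = 0, P(r = 4 | data) = 0.034335, P(r = 5 | data) = 0.12876, P(r = 6 | data) = 0.38627, P(r = 7 | data) = 0.45064.
So P(red next | data) = Σ P(red next | H) P(H | data) = (0)(0.034335) + (1/3)(0.12876) + (2/3)(0.38627) + (1)(0.45064) = 0.75107.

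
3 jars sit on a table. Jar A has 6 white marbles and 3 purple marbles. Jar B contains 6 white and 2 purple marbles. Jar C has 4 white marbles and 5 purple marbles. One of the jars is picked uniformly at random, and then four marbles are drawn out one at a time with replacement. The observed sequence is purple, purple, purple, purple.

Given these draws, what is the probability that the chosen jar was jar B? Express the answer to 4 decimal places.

0.0350

Under each hypothesis, the probability of the observed sequence is: P(data | jar A) = (3/9)(3/9)(3/9)(3/9) = 0.012346; P(data | jar B) = (2/8)(2/8)(2/8)(2/8) = 0.0039062; P(data | jar C) = (5/9)(5/9)(5/9)(5/9) = 0.09526.
The prior-weighted likelihoods are 1/3 · 0.012346 = 0.0041152, 1/3 · 0.0039062 = 0.0013021, 1/3 · 0.09526 = 0.031753; with total 0.037171.
So P(jar B | data) = (0.0013021) / (0.037171) = 0.03503.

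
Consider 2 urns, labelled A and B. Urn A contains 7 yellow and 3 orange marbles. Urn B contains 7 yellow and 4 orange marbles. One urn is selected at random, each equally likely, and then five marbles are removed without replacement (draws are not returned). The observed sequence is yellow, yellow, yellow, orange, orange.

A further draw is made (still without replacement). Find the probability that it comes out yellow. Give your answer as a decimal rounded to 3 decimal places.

Compute the likelihood of the observed sequence for each case: P(data | urn A) = (7/10)(6/9)(5/8)(3/7)(2/6) = 1/24; P(data | urn B) = (7/11)(6/10)(5/9)(4/8)(3/7) = 1/22.
Multiplying each by its prior: 1/2 · 1/24 = 1/48, 1/2 · 1/22 = 1/44; these sum to 23/528.
The posterior is then P(urn A | data) = 11/23, P(urn B | data) = 12/23.
Averaging over the posterior, P(yellow next | data) = (4/5)(11/23) + (2/3)(12/23) = 84/115.

0.730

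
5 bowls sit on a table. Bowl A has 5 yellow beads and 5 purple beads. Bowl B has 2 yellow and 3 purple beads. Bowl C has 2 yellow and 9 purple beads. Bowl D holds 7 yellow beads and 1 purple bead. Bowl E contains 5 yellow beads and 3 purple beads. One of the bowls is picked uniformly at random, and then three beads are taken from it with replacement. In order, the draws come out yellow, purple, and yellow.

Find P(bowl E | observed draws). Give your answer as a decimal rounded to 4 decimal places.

Under each hypothesis, the probability of the observed sequence is: P(data | bowl A) = (5/10)(5/10)(5/10) = 0.125; P(data | bowl B) = (2/5)(3/5)(2/5) = 0.096; P(data | bowl C) = (2/11)(9/11)(2/11) = 0.027047; P(data | bowl D) = (7/8)(1/8)(7/8) = 0.095703; P(data | bowl E) = (5/8)(3/8)(5/8) = 0.14648.
Multiplying each by its prior: 1/5 · 0.125 = 0.025, 1/5 · 0.096 = 0.0192, 1/5 · 0.027047 = 0.0054095, 1/5 · 0.095703 = 0.019141, 1/5 · 0.14648 = 0.029297; summing to 0.098047.
By Bayes' rule, P(bowl E | data) = (0.029297) / (0.098047) = 0.2988.

0.2988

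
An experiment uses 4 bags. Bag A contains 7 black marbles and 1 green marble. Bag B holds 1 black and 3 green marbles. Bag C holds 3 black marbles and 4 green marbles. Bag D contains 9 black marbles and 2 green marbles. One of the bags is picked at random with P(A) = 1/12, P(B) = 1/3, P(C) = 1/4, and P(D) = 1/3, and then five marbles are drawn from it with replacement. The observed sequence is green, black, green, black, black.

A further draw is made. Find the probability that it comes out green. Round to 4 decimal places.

0.4351

For each hypothesis, P(data | H) works out to: P(data | bag A) = (1/8)(7/8)(1/8)(7/8)(7/8) = 0.010468; P(data | bag B) = (3/4)(1/4)(3/4)(1/4)(1/4) = 0.0087891; P(data | bag C) = (4/7)(3/7)(4/7)(3/7)(3/7) = 0.025704; P(data | bag D) = (2/11)(9/11)(2/11)(9/11)(9/11) = 0.018106.
Weighting by the prior gives 1/12 · 0.010468 = 0.00087229, 1/3 · 0.0087891 = 0.0029297, 1/4 · 0.025704 = 0.0064259, 1/3 · 0.018106 = 0.0060354; these sum to 0.016263.
Normalising, the posterior is P(bag A | data) = 0.053636, P(bag B | data) = 0.18014, P(bag C | data) = 0.39512, P(bag D | data) = 0.3711.
Averaging over the posterior, P(green next | data) = (1/8)(0.053636) + (3/4)(0.18014) + (4/7)(0.39512) + (2/11)(0.3711) = 0.43507.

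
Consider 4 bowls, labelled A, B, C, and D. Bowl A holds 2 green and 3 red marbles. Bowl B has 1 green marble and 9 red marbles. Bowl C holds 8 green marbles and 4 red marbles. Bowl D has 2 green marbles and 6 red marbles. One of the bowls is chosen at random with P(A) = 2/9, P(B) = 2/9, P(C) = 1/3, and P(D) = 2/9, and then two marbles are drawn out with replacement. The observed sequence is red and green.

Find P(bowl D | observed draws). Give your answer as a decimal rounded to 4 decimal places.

The likelihood of the observed sequence under each hypothesis: P(data | bowl A) = (3/5)(2/5) = 0.24; P(data | bowl B) = (9/10)(1/10) = 0.09; P(data | bowl C) = (4/12)(8/12) = 0.22222; P(data | bowl D) = (6/8)(2/8) = 0.1875.
Weighting by the prior gives 2/9 · 0.24 = 0.053333, 2/9 · 0.09 = 0.02, 1/3 · 0.22222 = 0.074074, 2/9 · 0.1875 = 0.041667; these sum to 0.18907.
Therefore the posterior P(bowl D | data) = (0.041667) / (0.18907) = 0.22037.

0.2204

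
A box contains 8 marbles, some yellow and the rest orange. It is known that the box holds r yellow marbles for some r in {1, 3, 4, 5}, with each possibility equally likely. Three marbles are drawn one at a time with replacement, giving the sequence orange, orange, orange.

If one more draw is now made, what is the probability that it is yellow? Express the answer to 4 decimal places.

Under each hypothesis, the probability of the observed sequence is: P(data | r = 1) = (7/8)(7/8)(7/8) = 0.66992; P(data | r = 3) = (5/8)(5/8)(5/8) = 0.24414; P(data | r = 4) = (4/8)(4/8)(4/8) = 0.125; P(data | r = 5) = (3/8)(3/8)(3/8) = 0.052734.
Weighting by the prior gives 1/4 · 0.66992 = 0.16748, 1/4 · 0.24414 = 0.061035, 1/4 · 0.125 = 0.03125, 1/4 · 0.052734 = 0.013184; summing to 0.27295.
Dividing through by the total gives posterior P(r = 1 | data) = 0.6136, P(r = 3 | data) = 0.22361, P(r = 4 | data) = 0.11449, P(r = 5 | data) = 0.048301.
So P(yellow next | data) = Σ P(yellow next | H) P(H | data) = (1/8)(0.6136) + (3/8)(0.22361) + (1/2)(0.11449) + (5/8)(0.048301) = 0.24799.

0.2480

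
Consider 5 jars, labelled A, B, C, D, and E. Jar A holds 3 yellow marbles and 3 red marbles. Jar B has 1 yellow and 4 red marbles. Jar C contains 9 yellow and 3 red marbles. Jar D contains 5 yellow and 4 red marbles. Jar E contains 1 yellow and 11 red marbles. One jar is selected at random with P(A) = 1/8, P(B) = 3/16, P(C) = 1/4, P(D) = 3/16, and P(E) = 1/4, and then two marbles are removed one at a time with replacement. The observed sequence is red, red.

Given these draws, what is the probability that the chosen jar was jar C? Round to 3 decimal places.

0.038

Under each hypothesis, the probability of the observed sequence is: P(data | jar A) = (3/6)(3/6) = 0.25; P(data | jar B) = (4/5)(4/5) = 0.64; P(data | jar C) = (3/12)(3/12) = 0.0625; P(data | jar D) = (4/9)(4/9) = 0.19753; P(data | jar E) = (11/12)(11/12) = 0.84028.
The prior-weighted likelihoods are 1/8 · 0.25 = 0.03125, 3/16 · 0.64 = 0.12, 1/4 · 0.0625 = 0.015625, 3/16 · 0.19753 = 0.037037, 1/4 · 0.84028 = 0.21007; these sum to 0.41398.
Therefore the posterior P(jar C | data) = (0.015625) / (0.41398) = 0.037743.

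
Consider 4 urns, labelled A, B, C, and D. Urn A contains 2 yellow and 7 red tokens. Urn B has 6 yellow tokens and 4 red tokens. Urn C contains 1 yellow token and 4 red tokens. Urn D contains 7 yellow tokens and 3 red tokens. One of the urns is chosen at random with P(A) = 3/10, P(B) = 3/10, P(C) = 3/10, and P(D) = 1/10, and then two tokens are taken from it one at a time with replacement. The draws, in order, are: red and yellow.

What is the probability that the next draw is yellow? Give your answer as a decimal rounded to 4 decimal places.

The likelihood of the observed sequence under each hypothesis: P(data | urn A) = (7/9)(2/9) = 0.17284; P(data | urn B) = (4/10)(6/10) = 0.24; P(data | urn C) = (4/5)(1/5) = 0.16; P(data | urn D) = (3/10)(7/10) = 0.21.
Multiplying each by its prior: 3/10 · 0.17284 = 0.051852, 3/10 · 0.24 = 0.072, 3/10 · 0.16 = 0.048, 1/10 · 0.21 = 0.021; with total 0.19285.
Dividing through by the total gives posterior P(urn A | data) = 0.26887, P(urn B | data) = 0.37334, P(urn C | data) = 0.2489, P(urn D | data) = 0.10889.
The predictive probability is P(yellow next | data) = (2/9)(0.26887) + (3/5)(0.37334) + (1/5)(0.2489) + (7/10)(0.10889) = 0.40976.

0.4098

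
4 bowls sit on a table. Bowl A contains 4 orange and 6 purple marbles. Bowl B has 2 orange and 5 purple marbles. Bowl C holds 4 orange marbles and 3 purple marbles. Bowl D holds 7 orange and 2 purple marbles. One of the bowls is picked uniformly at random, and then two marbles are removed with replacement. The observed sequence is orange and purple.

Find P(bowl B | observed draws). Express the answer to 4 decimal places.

The likelihood of the observed sequence under each hypothesis: P(data | bowl A) = (4/10)(6/10) = 0.24; P(data | bowl B) = (2/7)(5/7) = 0.20408; P(data | bowl C) = (4/7)(3/7) = 0.2449; P(data | bowl D) = (7/9)(2/9) = 0.17284.
Weighting by the prior gives 1/4 · 0.24 = 0.06, 1/4 · 0.20408 = 0.05102, 1/4 · 0.2449 = 0.061224, 1/4 · 0.17284 = 0.04321; these sum to 0.21545.
Therefore the posterior P(bowl B | data) = (0.05102) / (0.21545) = 0.2368.

0.2368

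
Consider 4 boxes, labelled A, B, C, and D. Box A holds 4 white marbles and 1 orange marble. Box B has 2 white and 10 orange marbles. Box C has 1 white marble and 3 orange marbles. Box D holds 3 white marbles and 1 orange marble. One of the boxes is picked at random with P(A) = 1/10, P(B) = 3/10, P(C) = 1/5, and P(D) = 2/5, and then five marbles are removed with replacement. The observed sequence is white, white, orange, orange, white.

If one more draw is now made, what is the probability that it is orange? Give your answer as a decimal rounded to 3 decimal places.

Compute the likelihood of the observed sequence for each case: P(data | box A) = (4/5)(4/5)(1/5)(1/5)(4/5) = 0.02048; P(data | box B) = (2/12)(2/12)(10/12)(10/12)(2/12) = 0.003215; P(data | box C) = (1/4)(1/4)(3/4)(3/4)(1/4) = 0.0087891; P(data | box D) = (3/4)(3/4)(1/4)(1/4)(3/4) = 0.026367.
The prior-weighted likelihoods are 1/10 · 0.02048 = 0.002048, 3/10 · 0.003215 = 0.00096451, 1/5 · 0.0087891 = 0.0017578, 2/5 · 0.026367 = 0.010547; these sum to 0.015317.
The posterior is then P(box A | data) = 0.13371, P(box B | data) = 0.062969, P(box C | data) = 0.11476, P(box D | data) = 0.68856.
So P(orange next | data) = Σ P(orange next | H) P(H | data) = (1/5)(0.13371) + (5/6)(0.062969) + (3/4)(0.11476) + (1/4)(0.68856) = 0.33743.

0.337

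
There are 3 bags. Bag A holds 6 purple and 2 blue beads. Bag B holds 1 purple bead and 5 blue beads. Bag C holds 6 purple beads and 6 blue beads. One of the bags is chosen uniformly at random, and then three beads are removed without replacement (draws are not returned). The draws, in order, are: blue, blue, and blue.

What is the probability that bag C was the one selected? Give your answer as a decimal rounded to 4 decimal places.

0.1538

The likelihood of the observed sequence under each hypothesis: P(data | bag A) = (2/8)(1/7)(0/6) = 0; P(data | bag B) = (5/6)(4/5)(3/4) = 1/2; P(data | bag C) = (6/12)(5/11)(4/10) = 1/11.
Multiplying each by its prior: 1/3 · 0 = 0, 1/3 · 1/2 = 1/6, 1/3 · 1/11 = 1/33; these sum to 13/66.
So P(bag C | data) = (1/33) / (13/66) = 2/13.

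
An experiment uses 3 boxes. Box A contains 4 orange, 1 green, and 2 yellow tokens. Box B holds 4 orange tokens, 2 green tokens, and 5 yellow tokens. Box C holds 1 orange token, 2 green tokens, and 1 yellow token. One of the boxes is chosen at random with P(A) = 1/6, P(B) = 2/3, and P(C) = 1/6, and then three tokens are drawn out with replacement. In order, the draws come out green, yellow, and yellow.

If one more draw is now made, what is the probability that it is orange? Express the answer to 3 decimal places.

0.358

The likelihood of the observed sequence under each hypothesis: P(data | box A) = (1/7)(2/7)(2/7) = 0.011662; P(data | box B) = (2/11)(5/11)(5/11) = 0.037566; P(data | box C) = (2/4)(1/4)(1/4) = 0.03125.
Multiplying each by its prior: 1/6 · 0.011662 = 0.0019436, 2/3 · 0.037566 = 0.025044, 1/6 · 0.03125 = 0.0052083; summing to 0.032196.
Dividing through by the total gives posterior P(box A | data) = 0.060369, P(box B | data) = 0.77786, P(box C | data) = 0.16177.
The predictive probability is P(orange next | data) = (4/7)(0.060369) + (4/11)(0.77786) + (1/4)(0.16177) = 0.3578.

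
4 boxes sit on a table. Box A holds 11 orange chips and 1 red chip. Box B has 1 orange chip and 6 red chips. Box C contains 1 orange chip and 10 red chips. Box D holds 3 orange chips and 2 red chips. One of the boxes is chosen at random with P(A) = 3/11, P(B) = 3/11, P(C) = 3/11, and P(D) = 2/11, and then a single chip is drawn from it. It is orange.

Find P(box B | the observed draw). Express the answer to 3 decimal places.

Under each hypothesis, the probability of this draw is: P(data | box A) = (11/12) = 0.91667; P(data | box B) = (1/7) = 0.14286; P(data | box C) = (1/11) = 0.090909; P(data | box D) = (3/5) = 0.6.
The prior-weighted likelihoods are 3/11 · 0.91667 = 0.25, 3/11 · 0.14286 = 0.038961, 3/11 · 0.090909 = 0.024793, 2/11 · 0.6 = 0.10909; these sum to 0.42285.
Therefore the posterior P(box B | data) = (0.038961) / (0.42285) = 0.09214.

0.092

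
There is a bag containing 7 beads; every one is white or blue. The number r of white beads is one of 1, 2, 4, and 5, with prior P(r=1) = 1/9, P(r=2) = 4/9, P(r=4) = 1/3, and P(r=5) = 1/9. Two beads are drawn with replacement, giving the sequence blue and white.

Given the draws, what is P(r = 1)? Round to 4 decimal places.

Under each hypothesis, the probability of the observed sequence is: P(data | r = 1) = (6/7)(1/7) = 6/49; P(data | r = 2) = (5/7)(2/7) = 10/49; P(data | r = 4) = (3/7)(4/7) = 12/49; P(data | r = 5) = (2/7)(5/7) = 10/49.
The prior-weighted likelihoods are 1/9 · 6/49 = 2/147, 4/9 · 10/49 = 40/441, 1/3 · 12/49 = 4/49, 1/9 · 10/49 = 10/441; summing to 92/441.
So P(r = 1 | data) = (2/147) / (92/441) = 3/46.

0.0652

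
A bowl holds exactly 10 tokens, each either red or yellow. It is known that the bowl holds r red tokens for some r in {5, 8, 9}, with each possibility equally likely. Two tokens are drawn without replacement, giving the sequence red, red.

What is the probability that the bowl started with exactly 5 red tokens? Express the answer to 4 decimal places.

The likelihood of the observed sequence under each hypothesis: P(data | r = 5) = (5/10)(4/9) = 2/9; P(data | r = 8) = (8/10)(7/9) = 28/45; P(data | r = 9) = (9/10)(8/9) = 4/5.
Multiplying each by its prior: 1/3 · 2/9 = 2/27, 1/3 · 28/45 = 28/135, 1/3 · 4/5 = 4/15; summing to 74/135.
By Bayes' rule, P(r = 5 | data) = (2/27) / (74/135) = 5/37.

0.1351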